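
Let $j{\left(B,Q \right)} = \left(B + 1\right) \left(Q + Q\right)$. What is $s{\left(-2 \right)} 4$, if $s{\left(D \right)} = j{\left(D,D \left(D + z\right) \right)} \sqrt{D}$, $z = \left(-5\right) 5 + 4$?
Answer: $- 368 i \sqrt{2} \approx - 520.43 i$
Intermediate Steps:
$z = -21$ ($z = -25 + 4 = -21$)
$j{\left(B,Q \right)} = 2 Q \left(1 + B\right)$ ($j{\left(B,Q \right)} = \left(1 + B\right) 2 Q = 2 Q \left(1 + B\right)$)
$s{\left(D \right)} = 2 D^{\frac{3}{2}} \left(1 + D\right) \left(-21 + D\right)$ ($s{\left(D \right)} = 2 D \left(D - 21\right) \left(1 + D\right) \sqrt{D} = 2 D \left(-21 + D\right) \left(1 + D\right) \sqrt{D} = 2 D \left(1 + D\right) \left(-21 + D\right) \sqrt{D} = 2 D^{\frac{3}{2}} \left(1 + D\right) \left(-21 + D\right)$)
$s{\left(-2 \right)} 4 = 2 \left(-2\right)^{\frac{3}{2}} \left(1 - 2\right) \left(-21 - 2\right) 4 = 2 \left(- 2 i \sqrt{2}\right) \left(-1\right) \left(-23\right) 4 = - 92 i \sqrt{2} \cdot 4 = - 368 i \sqrt{2}$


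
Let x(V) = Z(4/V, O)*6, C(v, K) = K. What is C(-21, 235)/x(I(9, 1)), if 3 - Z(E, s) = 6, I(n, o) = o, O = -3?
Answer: -235/18 ≈ -13.056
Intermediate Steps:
Z(E, s) = -3 (Z(E, s) = 3 - 1*6 = 3 - 6 = -3)
x(V) = -18 (x(V) = -3*6 = -18)
C(-21, 235)/x(I(9, 1)) = 235/(-18) = 235*(-1/18) = -235/18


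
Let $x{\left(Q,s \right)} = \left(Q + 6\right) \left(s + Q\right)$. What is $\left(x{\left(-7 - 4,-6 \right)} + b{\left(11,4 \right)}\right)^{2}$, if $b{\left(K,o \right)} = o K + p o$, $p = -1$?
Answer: $15625$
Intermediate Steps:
$x{\left(Q,s \right)} = \left(6 + Q\right) \left(Q + s\right)$
$b{\left(K,o \right)} = - o + K o$ ($b{\left(K,o \right)} = o K - o = K o - o = - o + K o$)
$\left(x{\left(-7 - 4,-6 \right)} + b{\left(11,4 \right)}\right)^{2} = \left(\left(\left(-7 - 4\right)^{2} + 6 \left(-7 - 4\right) + 6 \left(-6\right) + \left(-7 - 4\right) \left(-6\right)\right) + 4 \left(-1 + 11\right)\right)^{2} = \left(\left(\left(-7 - 4\right)^{2} + 6 \left(-7 - 4\right) - 36 + \left(-7 - 4\right) \left(-6\right)\right) + 4 \cdot 10\right)^{2} = \left(\left(\left(-11\right)^{2} + 6 \left(-11\right) - 36 - -66\right) + 40\right)^{2} = \left(\left(121 - 66 - 36 + 66\right) + 40\right)^{2} = \left(85 + 40\right)^{2} = 125^{2} = 15625$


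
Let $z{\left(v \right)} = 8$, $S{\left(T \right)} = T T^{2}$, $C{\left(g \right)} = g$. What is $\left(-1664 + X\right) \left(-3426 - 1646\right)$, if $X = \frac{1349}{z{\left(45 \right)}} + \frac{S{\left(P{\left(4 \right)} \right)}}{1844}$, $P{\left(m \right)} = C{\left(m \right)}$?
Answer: $\frac{3496392710}{461} \approx 7.5844 \cdot 10^{6}$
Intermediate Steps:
$P{\left(m \right)} = m$
$S{\left(T \right)} = T^{3}$
$X = \frac{622017}{3688}$ ($X = \frac{1349}{8} + \frac{4^{3}}{1844} = 1349 \cdot \frac{1}{8} + 64 \cdot \frac{1}{1844} = \frac{1349}{8} + \frac{16}{461} = \frac{622017}{3688} \approx 168.66$)
$\left(-1664 + X\right) \left(-3426 - 1646\right) = \left(-1664 + \frac{622017}{3688}\right) \left(-3426 - 1646\right) = \left(- \frac{5514815}{3688}\right) \left(-5072\right) = \frac{3496392710}{461}$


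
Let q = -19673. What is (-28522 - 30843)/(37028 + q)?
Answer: -11873/3471 ≈ -3.4206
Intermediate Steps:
(-28522 - 30843)/(37028 + q) = (-28522 - 30843)/(37028 - 19673) = -59365/17355 = -59365*1/17355 = -11873/3471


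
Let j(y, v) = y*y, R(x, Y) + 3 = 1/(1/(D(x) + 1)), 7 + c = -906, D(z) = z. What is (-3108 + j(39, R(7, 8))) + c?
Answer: -2500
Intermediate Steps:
c = -913 (c = -7 - 906 = -913)
R(x, Y) = -2 + x (R(x, Y) = -3 + 1/(1/(x + 1)) = -3 + 1/(1/(1 + x)) = -3 + (1 + x) = -2 + x)
j(y, v) = y²
(-3108 + j(39, R(7, 8))) + c = (-3108 + 39²) - 913 = (-3108 + 1521) - 913 = -1587 - 913 = -2500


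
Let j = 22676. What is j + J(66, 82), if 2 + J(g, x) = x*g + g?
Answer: 28152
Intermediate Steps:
J(g, x) = -2 + g + g*x (J(g, x) = -2 + (x*g + g) = -2 + (g*x + g) = -2 + (g + g*x) = -2 + g + g*x)
j + J(66, 82) = 22676 + (-2 + 66 + 66*82) = 22676 + (-2 + 66 + 5412) = 22676 + 5476 = 28152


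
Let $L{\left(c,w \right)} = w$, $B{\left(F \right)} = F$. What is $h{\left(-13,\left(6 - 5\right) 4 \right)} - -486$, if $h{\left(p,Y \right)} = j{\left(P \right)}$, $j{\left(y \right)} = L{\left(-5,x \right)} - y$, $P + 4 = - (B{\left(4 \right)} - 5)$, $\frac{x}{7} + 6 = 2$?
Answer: $461$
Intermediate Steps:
$x = -28$ ($x = -42 + 7 \cdot 2 = -42 + 14 = -28$)
$P = -3$ ($P = -4 - \left(4 - 5\right) = -4 - -1 = -4 + 1 = -3$)
$j{\left(y \right)} = -28 - y$
$h{\left(p,Y \right)} = -25$ ($h{\left(p,Y \right)} = -28 - -3 = -28 + 3 = -25$)
$h{\left(-13,\left(6 - 5\right) 4 \right)} - -486 = -25 - -486 = -25 + 486 = 461$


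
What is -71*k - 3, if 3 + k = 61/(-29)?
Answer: 10421/29 ≈ 359.34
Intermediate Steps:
k = -148/29 (k = -3 + 61/(-29) = -3 + 61*(-1/29) = -3 - 61/29 = -148/29 ≈ -5.1034)
-71*k - 3 = -71*(-148/29) - 3 = 10508/29 - 3 = 10421/29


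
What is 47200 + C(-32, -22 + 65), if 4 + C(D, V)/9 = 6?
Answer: 47218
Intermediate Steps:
C(D, V) = 18 (C(D, V) = -36 + 9*6 = -36 + 54 = 18)
47200 + C(-32, -22 + 65) = 47200 + 18 = 47218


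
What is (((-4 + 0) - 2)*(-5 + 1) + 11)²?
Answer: 1225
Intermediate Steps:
(((-4 + 0) - 2)*(-5 + 1) + 11)² = ((-4 - 2)*(-4) + 11)² = (-6*(-4) + 11)² = (24 + 11)² = 35² = 1225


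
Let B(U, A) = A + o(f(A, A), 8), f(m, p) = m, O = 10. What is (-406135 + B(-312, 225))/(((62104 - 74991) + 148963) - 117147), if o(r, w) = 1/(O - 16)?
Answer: -2435461/113574 ≈ -21.444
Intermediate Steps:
o(r, w) = -⅙ (o(r, w) = 1/(10 - 16) = 1/(-6) = -⅙)
B(U, A) = -⅙ + A (B(U, A) = A - ⅙ = -⅙ + A)
(-406135 + B(-312, 225))/(((62104 - 74991) + 148963) - 117147) = (-406135 + (-⅙ + 225))/(((62104 - 74991) + 148963) - 117147) = (-406135 + 1349/6)/((-12887 + 148963) - 117147) = -2435461/(6*(136076 - 117147)) = -2435461/6/18929 = -2435461/6*1/18929 = -2435461/113574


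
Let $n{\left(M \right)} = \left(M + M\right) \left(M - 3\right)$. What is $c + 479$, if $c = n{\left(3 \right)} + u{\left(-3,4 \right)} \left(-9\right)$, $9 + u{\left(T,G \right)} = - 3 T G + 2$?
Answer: $218$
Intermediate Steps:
$n{\left(M \right)} = 2 M \left(-3 + M\right)$
$u{\left(T,G \right)} = -7 - 3 G T$ ($u{\left(T,G \right)} = -9 + \left(- 3 T G + 2\right) = -9 - \left(-2 + 3 G T\right) = -7 - 3 G T$)
$c = -261$ ($c = 2 \cdot 3 \left(-3 + 3\right) + \left(-7 - 12 \left(-3\right)\right) \left(-9\right) = 2 \cdot 3 \cdot 0 + \left(-7 + 36\right) \left(-9\right) = 0 + 29 \left(-9\right) = 0 - 261 = -261$)
$c + 479 = -261 + 479 = 218$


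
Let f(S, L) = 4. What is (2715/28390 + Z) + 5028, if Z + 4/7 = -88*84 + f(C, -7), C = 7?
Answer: -93819471/39746 ≈ -2360.5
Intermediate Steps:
Z = -51720/7 (Z = -4/7 + (-88*84 + 4) = -4/7 + (-7392 + 4) = -4/7 - 7388 = -51720/7 ≈ -7388.6)
(2715/28390 + Z) + 5028 = (2715/28390 - 51720/7) + 5028 = (2715*(1/28390) - 51720/7) + 5028 = (543/5678 - 51720/7) + 5028 = -293662359/39746 + 5028 = -93819471/39746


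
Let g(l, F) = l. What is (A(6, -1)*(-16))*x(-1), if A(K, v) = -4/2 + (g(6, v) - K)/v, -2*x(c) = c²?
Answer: -16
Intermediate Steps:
x(c) = -c²/2
A(K, v) = -2 + (6 - K)/v (A(K, v) = -4/2 + (6 - K)/v = -4*½ + (6 - K)/v = -2 + (6 - K)/v)
(A(6, -1)*(-16))*x(-1) = (((6 - 1*6 - 2*(-1))/(-1))*(-16))*(-½*(-1)²) = (-(6 - 6 + 2)*(-16))*(-½*1) = (-1*2*(-16))*(-½) = -2*(-16)*(-½) = 32*(-½) = -16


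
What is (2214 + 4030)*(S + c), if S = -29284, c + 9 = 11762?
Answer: -109463564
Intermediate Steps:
c = 11753 (c = -9 + 11762 = 11753)
(2214 + 4030)*(S + c) = (2214 + 4030)*(-29284 + 11753) = 6244*(-17531) = -109463564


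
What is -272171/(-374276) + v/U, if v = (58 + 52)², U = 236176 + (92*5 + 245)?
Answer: 69000878251/88658873156 ≈ 0.77827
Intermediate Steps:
U = 236881 (U = 236176 + (460 + 245) = 236176 + 705 = 236881)
v = 12100 (v = 110² = 12100)
-272171/(-374276) + v/U = -272171/(-374276) + 12100/236881 = -272171*(-1/374276) + 12100*(1/236881) = 272171/374276 + 12100/236881 = 69000878251/88658873156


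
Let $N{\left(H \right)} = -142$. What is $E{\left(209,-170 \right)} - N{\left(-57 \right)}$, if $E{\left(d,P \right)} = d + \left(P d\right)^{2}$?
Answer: $1262381251$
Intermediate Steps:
$E{\left(d,P \right)} = d + P^{2} d^{2}$
$E{\left(209,-170 \right)} - N{\left(-57 \right)} = 209 \left(1 + 209 \left(-170\right)^{2}\right) - -142 = 209 \left(1 + 209 \cdot 28900\right) + 142 = 209 \left(1 + 6040100\right) + 142 = 209 \cdot 6040101 + 142 = 1262381109 + 142 = 1262381251$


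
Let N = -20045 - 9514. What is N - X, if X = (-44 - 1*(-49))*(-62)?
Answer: -29249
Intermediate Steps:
X = -310 (X = (-44 + 49)*(-62) = 5*(-62) = -310)
N = -29559
N - X = -29559 - 1*(-310) = -29559 + 310 = -29249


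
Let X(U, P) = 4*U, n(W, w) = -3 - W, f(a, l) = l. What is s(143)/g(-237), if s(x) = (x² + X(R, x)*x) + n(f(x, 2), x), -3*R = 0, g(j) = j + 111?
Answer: -10222/63 ≈ -162.25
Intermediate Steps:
g(j) = 111 + j
R = 0 (R = -⅓*0 = 0)
s(x) = -5 + x² (s(x) = (x² + (4*0)*x) + (-3 - 1*2) = (x² + 0*x) + (-3 - 2) = (x² + 0) - 5 = x² - 5 = -5 + x²)
s(143)/g(-237) = (-5 + 143²)/(111 - 237) = (-5 + 20449)/(-126) = 20444*(-1/126) = -10222/63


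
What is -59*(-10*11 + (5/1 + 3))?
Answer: 6018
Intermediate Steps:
-59*(-10*11 + (5/1 + 3)) = -59*(-110 + (5*1 + 3)) = -59*(-110 + (5 + 3)) = -59*(-110 + 8) = -59*(-102) = 6018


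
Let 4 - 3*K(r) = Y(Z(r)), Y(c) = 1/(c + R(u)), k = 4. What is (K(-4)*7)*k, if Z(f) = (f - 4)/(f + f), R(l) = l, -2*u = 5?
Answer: 392/9 ≈ 43.556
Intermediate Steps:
u = -5/2 (u = -½*5 = -5/2 ≈ -2.5000)
Z(f) = (-4 + f)/(2*f) (Z(f) = (-4 + f)/((2*f)) = (-4 + f)*(1/(2*f)) = (-4 + f)/(2*f))
Y(c) = 1/(-5/2 + c) (Y(c) = 1/(c - 5/2) = 1/(-5/2 + c))
K(r) = 4/3 - 2/(3*(-5 + (-4 + r)/r)) (K(r) = 4/3 - 2/(3*(-5 + 2*((-4 + r)/(2*r)))) = 4/3 - 2/(3*(-5 + (-4 + r)/r)))
(K(-4)*7)*k = (((8 + 9*(-4))/(6*(1 - 4)))*7)*4 = (((⅙)*(8 - 36)/(-3))*7)*4 = (((⅙)*(-⅓)*(-28))*7)*4 = ((14/9)*7)*4 = (98/9)*4 = 392/9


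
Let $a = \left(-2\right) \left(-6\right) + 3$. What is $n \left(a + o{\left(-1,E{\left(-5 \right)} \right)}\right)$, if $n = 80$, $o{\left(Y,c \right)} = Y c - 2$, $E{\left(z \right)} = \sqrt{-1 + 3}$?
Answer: $1040 - 80 \sqrt{2} \approx 926.86$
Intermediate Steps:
$E{\left(z \right)} = \sqrt{2}$
$o{\left(Y,c \right)} = -2 + Y c$
$a = 15$ ($a = 12 + 3 = 15$)
$n \left(a + o{\left(-1,E{\left(-5 \right)} \right)}\right) = 80 \left(15 - \left(2 + \sqrt{2}\right)\right) = 80 \left(13 - \sqrt{2}\right) = 1040 - 80 \sqrt{2}$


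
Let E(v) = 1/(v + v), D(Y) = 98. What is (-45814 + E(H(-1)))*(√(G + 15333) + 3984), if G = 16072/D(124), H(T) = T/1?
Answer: -182524968 - 91629*√15497/2 ≈ -1.8823e+8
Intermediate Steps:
H(T) = T (H(T) = T*1 = T)
G = 164 (G = 16072/98 = 16072*(1/98) = 164)
E(v) = 1/(2*v)
(-45814 + E(H(-1)))*(√(G + 15333) + 3984) = (-45814 + (½)/(-1))*(√(164 + 15333) + 3984) = (-45814 + (½)*(-1))*(√15497 + 3984) = (-45814 - ½)*(3984 + √15497) = -91629*(3984 + √15497)/2 = -182524968 - 91629*√15497/2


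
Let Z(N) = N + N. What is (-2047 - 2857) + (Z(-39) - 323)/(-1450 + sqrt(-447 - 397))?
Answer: -5157108763/1051672 + 401*I*sqrt(211)/1051672 ≈ -4903.7 + 0.0055387*I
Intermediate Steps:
Z(N) = 2*N
(-2047 - 2857) + (Z(-39) - 323)/(-1450 + sqrt(-447 - 397)) = (-2047 - 2857) + (2*(-39) - 323)/(-1450 + sqrt(-447 - 397)) = -4904 + (-78 - 323)/(-1450 + sqrt(-844)) = -4904 - 401/(-1450 + 2*I*sqrt(211))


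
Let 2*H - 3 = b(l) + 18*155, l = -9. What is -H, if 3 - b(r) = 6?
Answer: -1395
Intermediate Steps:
b(r) = -3 (b(r) = 3 - 1*6 = 3 - 6 = -3)
H = 1395 (H = 3/2 + (-3 + 18*155)/2 = 3/2 + (-3 + 2790)/2 = 3/2 + (½)*2787 = 3/2 + 2787/2 = 1395)
-H = -1*1395 = -1395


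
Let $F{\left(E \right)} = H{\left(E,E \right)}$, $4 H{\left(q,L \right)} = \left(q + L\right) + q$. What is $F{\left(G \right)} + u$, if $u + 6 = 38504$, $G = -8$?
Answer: $38492$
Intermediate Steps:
$H{\left(q,L \right)} = \frac{q}{2} + \frac{L}{4}$ ($H{\left(q,L \right)} = \frac{\left(q + L\right) + q}{4} = \frac{\left(L + q\right) + q}{4} = \frac{L + 2 q}{4} = \frac{q}{2} + \frac{L}{4}$)
$F{\left(E \right)} = \frac{3 E}{4}$ ($F{\left(E \right)} = \frac{E}{2} + \frac{E}{4} = \frac{3 E}{4}$)
$u = 38498$ ($u = -6 + 38504 = 38498$)
$F{\left(G \right)} + u = \frac{3}{4} \left(-8\right) + 38498 = -6 + 38498 = 38492$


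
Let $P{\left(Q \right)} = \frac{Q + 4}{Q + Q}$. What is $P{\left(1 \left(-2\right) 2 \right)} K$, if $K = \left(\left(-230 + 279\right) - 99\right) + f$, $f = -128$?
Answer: $0$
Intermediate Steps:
$K = -178$ ($K = \left(\left(-230 + 279\right) - 99\right) - 128 = \left(49 - 99\right) - 128 = -50 - 128 = -178$)
$P{\left(Q \right)} = \frac{4 + Q}{2 Q}$
$P{\left(1 \left(-2\right) 2 \right)} K = \frac{4 + 1 \left(-2\right) 2}{2 \cdot 1 \left(-2\right) 2} \left(-178\right) = \frac{4 - 4}{2 \left(\left(-2\right) 2\right)} \left(-178\right) = \frac{4 - 4}{2 \left(-4\right)} \left(-178\right) = \frac{1}{2} \left(- \frac{1}{4}\right) 0 \left(-178\right) = 0 \left(-178\right) = 0$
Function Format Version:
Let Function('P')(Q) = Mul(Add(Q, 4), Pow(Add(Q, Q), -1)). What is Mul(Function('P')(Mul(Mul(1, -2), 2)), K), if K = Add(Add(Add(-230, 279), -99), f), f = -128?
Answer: 0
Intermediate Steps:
K = -178 (K = Add(Add(Add(-230, 279), -99), -128) = Add(Add(49, -99), -128) = Add(-50, -128) = -178)
Function('P')(Q) = Mul(Rational(1, 2), Pow(Q, -1), Add(4, Q)) (Function('P')(Q) = Mul(Add(4, Q), Pow(Mul(2, Q), -1)) = Mul(Add(4, Q), Mul(Rational(1, 2), Pow(Q, -1))) = Mul(Rational(1, 2), Pow(Q, -1), Add(4, Q)))
Mul(Function('P')(Mul(Mul(1, -2), 2)), K) = Mul(Mul(Rational(1, 2), Pow(Mul(Mul(1, -2), 2), -1), Add(4, Mul(Mul(1, -2), 2))), -178) = Mul(Mul(Rational(1, 2), Pow(Mul(-2, 2), -1), Add(4, Mul(-2, 2))), -178) = Mul(Mul(Rational(1, 2), Pow(-4, -1), Add(4, -4)), -178) = Mul(Mul(Rational(1, 2), Rational(-1, 4), 0), -178) = Mul(0, -178) = 0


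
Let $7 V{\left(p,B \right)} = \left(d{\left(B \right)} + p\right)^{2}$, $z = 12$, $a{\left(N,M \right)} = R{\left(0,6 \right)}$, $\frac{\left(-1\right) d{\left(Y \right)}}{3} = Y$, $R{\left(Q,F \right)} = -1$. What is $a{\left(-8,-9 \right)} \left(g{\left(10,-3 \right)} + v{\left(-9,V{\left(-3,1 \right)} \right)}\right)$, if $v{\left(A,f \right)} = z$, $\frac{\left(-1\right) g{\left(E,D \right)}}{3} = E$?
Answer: $18$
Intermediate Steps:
$g{\left(E,D \right)} = - 3 E$
$d{\left(Y \right)} = - 3 Y$
$a{\left(N,M \right)} = -1$
$V{\left(p,B \right)} = \frac{\left(p - 3 B\right)^{2}}{7}$ ($V{\left(p,B \right)} = \frac{\left(- 3 B + p\right)^{2}}{7} = \frac{\left(p - 3 B\right)^{2}}{7}$)
$v{\left(A,f \right)} = 12$
$a{\left(-8,-9 \right)} \left(g{\left(10,-3 \right)} + v{\left(-9,V{\left(-3,1 \right)} \right)}\right) = - (\left(-3\right) 10 + 12) = - (-30 + 12) = \left(-1\right) \left(-18\right) = 18$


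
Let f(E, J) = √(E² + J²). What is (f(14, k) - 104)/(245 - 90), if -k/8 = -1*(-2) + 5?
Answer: -104/155 + 14*√17/155 ≈ -0.29856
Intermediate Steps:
k = -56 (k = -8*(-1*(-2) + 5) = -8*(2 + 5) = -8*7 = -56)
(f(14, k) - 104)/(245 - 90) = (√(14² + (-56)²) - 104)/(245 - 90) = (√(196 + 3136) - 104)/155 = (√3332 - 104)*(1/155) = (14*√17 - 104)*(1/155) = (-104 + 14*√17)*(1/155) = -104/155 + 14*√17/155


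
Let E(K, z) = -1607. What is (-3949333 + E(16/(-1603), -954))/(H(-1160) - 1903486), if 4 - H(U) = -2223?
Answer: 1316980/633753 ≈ 2.0781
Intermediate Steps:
H(U) = 2227 (H(U) = 4 - 1*(-2223) = 4 + 2223 = 2227)
(-3949333 + E(16/(-1603), -954))/(H(-1160) - 1903486) = (-3949333 - 1607)/(2227 - 1903486) = -3950940/(-1901259) = -3950940*(-1/1901259) = 1316980/633753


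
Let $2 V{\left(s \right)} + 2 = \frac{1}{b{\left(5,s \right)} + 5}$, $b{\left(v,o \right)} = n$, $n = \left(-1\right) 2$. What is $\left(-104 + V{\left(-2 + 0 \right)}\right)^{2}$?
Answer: $\frac{395641}{36} \approx 10990.0$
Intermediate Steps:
$n = -2$
$b{\left(v,o \right)} = -2$
$V{\left(s \right)} = - \frac{5}{6}$ ($V{\left(s \right)} = -1 + \frac{1}{2 \left(-2 + 5\right)} = -1 + \frac{1}{2 \cdot 3} = -1 + \frac{1}{2} \cdot \frac{1}{3} = -1 + \frac{1}{6} = - \frac{5}{6}$)
$\left(-104 + V{\left(-2 + 0 \right)}\right)^{2} = \left(-104 - \frac{5}{6}\right)^{2} = \left(- \frac{629}{6}\right)^{2} = \frac{395641}{36}$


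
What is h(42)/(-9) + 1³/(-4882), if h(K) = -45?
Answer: 24409/4882 ≈ 4.9998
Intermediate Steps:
h(42)/(-9) + 1³/(-4882) = -45/(-9) + 1³/(-4882) = -45*(-⅑) + 1*(-1/4882) = 5 - 1/4882 = 24409/4882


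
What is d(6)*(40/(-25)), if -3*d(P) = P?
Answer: 16/5 ≈ 3.2000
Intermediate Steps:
d(P) = -P/3
d(6)*(40/(-25)) = (-⅓*6)*(40/(-25)) = -80*(-1)/25 = -2*(-8/5) = 16/5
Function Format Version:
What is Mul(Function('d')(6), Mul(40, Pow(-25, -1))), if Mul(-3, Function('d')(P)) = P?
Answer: Rational(16, 5) ≈ 3.2000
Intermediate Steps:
Function('d')(P) = Mul(Rational(-1, 3), P)
Mul(Function('d')(6), Mul(40, Pow(-25, -1))) = Mul(Mul(Rational(-1, 3), 6), Mul(40, Pow(-25, -1))) = Mul(-2, Mul(40, Rational(-1, 25))) = Mul(-2, Rational(-8, 5)) = Rational(16, 5)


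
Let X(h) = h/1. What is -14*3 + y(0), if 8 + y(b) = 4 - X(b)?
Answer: -46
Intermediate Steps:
X(h) = h (X(h) = h*1 = h)
y(b) = -4 - b (y(b) = -8 + (4 - b) = -4 - b)
-14*3 + y(0) = -14*3 + (-4 - 1*0) = -42 + (-4 + 0) = -42 - 4 = -46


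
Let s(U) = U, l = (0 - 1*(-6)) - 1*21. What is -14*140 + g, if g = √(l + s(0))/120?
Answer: -1960 + I*√15/120 ≈ -1960.0 + 0.032275*I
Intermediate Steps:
l = -15 (l = (0 + 6) - 21 = 6 - 21 = -15)
g = I*√15/120 (g = √(-15 + 0)/120 = √(-15)*(1/120) = (I*√15)*(1/120) = I*√15/120 ≈ 0.032275*I)
-14*140 + g = -14*140 + I*√15/120 = -1960 + I*√15/120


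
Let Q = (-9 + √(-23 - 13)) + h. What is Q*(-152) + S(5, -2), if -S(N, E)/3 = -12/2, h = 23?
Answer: -2110 - 912*I ≈ -2110.0 - 912.0*I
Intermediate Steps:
S(N, E) = 18 (S(N, E) = -(-36)/2 = -3*(-6) = 18)
Q = 14 + 6*I (Q = (-9 + √(-23 - 13)) + 23 = (-9 + √(-36)) + 23 = (-9 + 6*I) + 23 = 14 + 6*I ≈ 14.0 + 6.0*I)
Q*(-152) + S(5, -2) = (14 + 6*I)*(-152) + 18 = (-2128 - 912*I) + 18 = -2110 - 912*I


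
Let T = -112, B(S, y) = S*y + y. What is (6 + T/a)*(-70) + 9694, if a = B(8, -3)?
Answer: 242558/27 ≈ 8983.6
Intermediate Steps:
B(S, y) = y + S*y
a = -27 (a = -3*(1 + 8) = -3*9 = -27)
(6 + T/a)*(-70) + 9694 = (6 - 112/(-27))*(-70) + 9694 = (6 - 112*(-1/27))*(-70) + 9694 = (6 + 112/27)*(-70) + 9694 = (274/27)*(-70) + 9694 = -19180/27 + 9694 = 242558/27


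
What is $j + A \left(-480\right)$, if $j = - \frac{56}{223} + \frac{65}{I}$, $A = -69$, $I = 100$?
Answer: $\frac{147716979}{4460} \approx 33120.0$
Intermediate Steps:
$j = \frac{1779}{4460}$ ($j = - \frac{56}{223} + \frac{65}{100} = \left(-56\right) \frac{1}{223} + 65 \cdot \frac{1}{100} = - \frac{56}{223} + \frac{13}{20} = \frac{1779}{4460} \approx 0.39888$)
$j + A \left(-480\right) = \frac{1779}{4460} - -33120 = \frac{1779}{4460} + 33120 = \frac{147716979}{4460}$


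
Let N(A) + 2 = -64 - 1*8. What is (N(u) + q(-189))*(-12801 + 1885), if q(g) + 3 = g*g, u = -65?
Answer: -389089904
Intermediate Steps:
q(g) = -3 + g² (q(g) = -3 + g*g = -3 + g²)
N(A) = -74 (N(A) = -2 + (-64 - 1*8) = -2 + (-64 - 8) = -2 - 72 = -74)
(N(u) + q(-189))*(-12801 + 1885) = (-74 + (-3 + (-189)²))*(-12801 + 1885) = (-74 + (-3 + 35721))*(-10916) = (-74 + 35718)*(-10916) = 35644*(-10916) = -389089904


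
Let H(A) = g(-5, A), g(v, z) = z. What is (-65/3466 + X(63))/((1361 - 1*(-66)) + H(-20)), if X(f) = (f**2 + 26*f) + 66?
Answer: 19662553/4876662 ≈ 4.0320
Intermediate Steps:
H(A) = A
X(f) = 66 + f**2 + 26*f
(-65/3466 + X(63))/((1361 - 1*(-66)) + H(-20)) = (-65/3466 + (66 + 63**2 + 26*63))/((1361 - 1*(-66)) - 20) = (-65*1/3466 + (66 + 3969 + 1638))/((1361 + 66) - 20) = (-65/3466 + 5673)/(1427 - 20) = (19662553/3466)/1407 = (19662553/3466)*(1/1407) = 19662553/4876662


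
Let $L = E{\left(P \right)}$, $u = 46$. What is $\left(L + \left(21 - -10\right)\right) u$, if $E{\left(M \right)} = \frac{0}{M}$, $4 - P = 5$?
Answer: $1426$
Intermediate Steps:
$P = -1$ ($P = 4 - 5 = -1$)
$E{\left(M \right)} = 0$
$L = 0$
$\left(L + \left(21 - -10\right)\right) u = \left(0 + \left(21 - -10\right)\right) 46 = \left(0 + \left(21 + 10\right)\right) 46 = \left(0 + 31\right) 46 = 31 \cdot 46 = 1426$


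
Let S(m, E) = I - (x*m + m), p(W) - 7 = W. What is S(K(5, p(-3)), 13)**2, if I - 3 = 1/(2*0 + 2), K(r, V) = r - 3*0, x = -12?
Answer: 13689/4 ≈ 3422.3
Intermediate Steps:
p(W) = 7 + W
K(r, V) = r (K(r, V) = r + 0 = r)
I = 7/2 (I = 3 + 1/(2*0 + 2) = 3 + 1/(0 + 2) = 3 + 1/2 = 7/2 ≈ 3.5000)
S(m, E) = 7/2 + 11*m (S(m, E) = 7/2 - (-12*m + m) = 7/2 - (-11)*m = 7/2 + 11*m)
S(K(5, p(-3)), 13)**2 = (7/2 + 11*5)**2 = (7/2 + 55)**2 = (117/2)**2 = 13689/4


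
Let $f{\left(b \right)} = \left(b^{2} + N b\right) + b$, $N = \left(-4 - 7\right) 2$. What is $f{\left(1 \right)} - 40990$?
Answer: $-41010$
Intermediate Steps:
$N = -22$ ($N = \left(-11\right) 2 = -22$)
$f{\left(b \right)} = b^{2} - 21 b$ ($f{\left(b \right)} = \left(b^{2} - 22 b\right) + b = b^{2} - 21 b$)
$f{\left(1 \right)} - 40990 = 1 \left(-21 + 1\right) - 40990 = 1 \left(-20\right) - 40990 = -20 - 40990 = -41010$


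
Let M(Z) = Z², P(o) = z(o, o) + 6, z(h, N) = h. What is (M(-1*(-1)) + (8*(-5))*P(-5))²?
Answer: 1521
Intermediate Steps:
P(o) = 6 + o (P(o) = o + 6 = 6 + o)
(M(-1*(-1)) + (8*(-5))*P(-5))² = ((-1*(-1))² + (8*(-5))*(6 - 5))² = (1² - 40*1)² = (1 - 40)² = (-39)² = 1521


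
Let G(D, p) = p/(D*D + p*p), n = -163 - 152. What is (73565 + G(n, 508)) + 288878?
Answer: 129496897535/357289 ≈ 3.6244e+5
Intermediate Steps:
n = -315
G(D, p) = p/(D² + p²)
(73565 + G(n, 508)) + 288878 = (73565 + 508/((-315)² + 508²)) + 288878 = (73565 + 508/(99225 + 258064)) + 288878 = (73565 + 508/357289) + 288878 = 26283965793/357289 + 288878 = 129496897535/357289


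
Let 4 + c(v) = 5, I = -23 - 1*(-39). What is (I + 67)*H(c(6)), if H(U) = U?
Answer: 83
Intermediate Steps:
I = 16 (I = -23 + 39 = 16)
c(v) = 1 (c(v) = -4 + 5 = 1)
(I + 67)*H(c(6)) = (16 + 67)*1 = 83*1 = 83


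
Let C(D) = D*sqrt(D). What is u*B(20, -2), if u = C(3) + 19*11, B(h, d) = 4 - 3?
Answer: 209 + 3*sqrt(3) ≈ 214.20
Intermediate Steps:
C(D) = D**(3/2)
B(h, d) = 1
u = 209 + 3*sqrt(3) (u = 3**(3/2) + 19*11 = 3*sqrt(3) + 209 = 209 + 3*sqrt(3) ≈ 214.20)
u*B(20, -2) = (209 + 3*sqrt(3))*1 = 209 + 3*sqrt(3)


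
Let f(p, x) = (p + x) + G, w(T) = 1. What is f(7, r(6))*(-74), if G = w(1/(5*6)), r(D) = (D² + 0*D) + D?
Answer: -3700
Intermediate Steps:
r(D) = D + D² (r(D) = (D² + 0) + D = D² + D = D + D²)
G = 1
f(p, x) = 1 + p + x (f(p, x) = (p + x) + 1 = 1 + p + x)
f(7, r(6))*(-74) = (1 + 7 + 6*(1 + 6))*(-74) = (1 + 7 + 6*7)*(-74) = (1 + 7 + 42)*(-74) = 50*(-74) = -3700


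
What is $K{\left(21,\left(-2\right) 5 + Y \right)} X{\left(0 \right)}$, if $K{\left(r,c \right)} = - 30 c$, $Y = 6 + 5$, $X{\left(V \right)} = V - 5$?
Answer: $150$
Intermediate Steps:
$X{\left(V \right)} = -5 + V$ ($X{\left(V \right)} = V - 5 = -5 + V$)
$Y = 11$
$K{\left(21,\left(-2\right) 5 + Y \right)} X{\left(0 \right)} = - 30 \left(\left(-2\right) 5 + 11\right) \left(-5 + 0\right) = - 30 \left(-10 + 11\right) \left(-5\right) = \left(-30\right) 1 \left(-5\right) = \left(-30\right) \left(-5\right) = 150$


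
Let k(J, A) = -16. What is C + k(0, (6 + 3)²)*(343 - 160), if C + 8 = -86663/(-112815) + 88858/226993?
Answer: -75156023696491/25608215295 ≈ -2934.8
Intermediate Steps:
C = -175169312731/25608215295 (C = -8 + (-86663/(-112815) + 88858/226993) = -8 + (-86663*(-1/112815) + 88858*(1/226993)) = -8 + (86663/112815 + 88858/226993) = -8 + 29696409629/25608215295 = -175169312731/25608215295 ≈ -6.8404)
C + k(0, (6 + 3)²)*(343 - 160) = -175169312731/25608215295 - 16*(343 - 160) = -175169312731/25608215295 - 16*183 = -175169312731/25608215295 - 2928 = -75156023696491/25608215295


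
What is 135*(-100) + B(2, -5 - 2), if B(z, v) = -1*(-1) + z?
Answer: -13497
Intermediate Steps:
B(z, v) = 1 + z
135*(-100) + B(2, -5 - 2) = 135*(-100) + (1 + 2) = -13500 + 3 = -13497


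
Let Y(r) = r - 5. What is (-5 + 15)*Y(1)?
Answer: -40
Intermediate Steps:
Y(r) = -5 + r
(-5 + 15)*Y(1) = (-5 + 15)*(-5 + 1) = 10*(-4) = -40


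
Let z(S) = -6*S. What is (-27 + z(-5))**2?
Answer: 9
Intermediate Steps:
(-27 + z(-5))**2 = (-27 - 6*(-5))**2 = (-27 + 30)**2 = 3**2 = 9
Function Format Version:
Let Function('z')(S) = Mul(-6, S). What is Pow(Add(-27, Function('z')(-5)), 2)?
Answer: 9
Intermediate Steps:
Pow(Add(-27, Function('z')(-5)), 2) = Pow(Add(-27, Mul(-6, -5)), 2) = Pow(Add(-27, 30), 2) = Pow(3, 2) = 9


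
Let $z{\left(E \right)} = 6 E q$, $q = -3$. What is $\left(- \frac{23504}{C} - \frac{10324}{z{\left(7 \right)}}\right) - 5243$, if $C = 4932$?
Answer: $- \frac{44586271}{8631} \approx -5165.8$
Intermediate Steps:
$z{\left(E \right)} = - 18 E$ ($z{\left(E \right)} = 6 E \left(-3\right) = - 18 E$)
$\left(- \frac{23504}{C} - \frac{10324}{z{\left(7 \right)}}\right) - 5243 = \left(- \frac{23504}{4932} - \frac{10324}{\left(-18\right) 7}\right) - 5243 = \left(\left(-23504\right) \frac{1}{4932} - \frac{10324}{-126}\right) - 5243 = \left(- \frac{5876}{1233} - - \frac{5162}{63}\right) - 5243 = \left(- \frac{5876}{1233} + \frac{5162}{63}\right) - 5243 = \frac{666062}{8631} - 5243 = - \frac{44586271}{8631}$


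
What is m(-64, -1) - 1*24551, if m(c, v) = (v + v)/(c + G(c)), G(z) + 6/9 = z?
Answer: -4738340/193 ≈ -24551.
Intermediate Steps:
G(z) = -⅔ + z
m(c, v) = 2*v/(-⅔ + 2*c) (m(c, v) = (v + v)/(c + (-⅔ + c)) = (2*v)/(-⅔ + 2*c) = 2*v/(-⅔ + 2*c))
m(-64, -1) - 1*24551 = 3*(-1)/(-1 + 3*(-64)) - 1*24551 = 3*(-1)/(-1 - 192) - 24551 = 3*(-1)/(-193) - 24551 = 3*(-1)*(-1/193) - 24551 = 3/193 - 24551 = -4738340/193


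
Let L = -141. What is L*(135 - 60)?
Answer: -10575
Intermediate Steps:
L*(135 - 60) = -141*(135 - 60) = -141*75 = -10575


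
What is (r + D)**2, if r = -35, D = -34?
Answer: 4761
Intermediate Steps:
(r + D)**2 = (-35 - 34)**2 = (-69)**2 = 4761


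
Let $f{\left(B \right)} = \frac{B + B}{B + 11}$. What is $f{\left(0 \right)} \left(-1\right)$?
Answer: $0$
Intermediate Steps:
$f{\left(B \right)} = \frac{2 B}{11 + B}$
$f{\left(0 \right)} \left(-1\right) = 2 \cdot 0 \frac{1}{11 + 0} \left(-1\right) = 2 \cdot 0 \cdot \frac{1}{11} \left(-1\right) = 0 \left(-1\right) = 0$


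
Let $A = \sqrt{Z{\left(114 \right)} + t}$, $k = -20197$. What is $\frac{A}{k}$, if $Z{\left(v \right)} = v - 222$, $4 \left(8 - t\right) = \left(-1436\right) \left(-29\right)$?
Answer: $- \frac{i \sqrt{10511}}{20197} \approx - 0.0050762 i$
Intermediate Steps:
$t = -10403$ ($t = 8 - \frac{\left(-1436\right) \left(-29\right)}{4} = 8 - 10411 = -10403$)
$Z{\left(v \right)} = -222 + v$
$A = i \sqrt{10511}$ ($A = \sqrt{\left(-222 + 114\right) - 10403} = \sqrt{-108 - 10403} = \sqrt{-10511} = i \sqrt{10511} \approx 102.52 i$)
$\frac{A}{k} = \frac{i \sqrt{10511}}{-20197} = i \sqrt{10511} \left(- \frac{1}{20197}\right) = - \frac{i \sqrt{10511}}{20197}$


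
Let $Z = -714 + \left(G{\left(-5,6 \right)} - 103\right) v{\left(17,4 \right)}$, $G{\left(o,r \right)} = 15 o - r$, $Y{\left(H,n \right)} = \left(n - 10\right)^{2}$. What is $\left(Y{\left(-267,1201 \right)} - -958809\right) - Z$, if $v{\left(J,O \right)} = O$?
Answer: $2378740$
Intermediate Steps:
$Y{\left(H,n \right)} = \left(-10 + n\right)^{2}$
$G{\left(o,r \right)} = - r + 15 o$
$Z = -1450$ ($Z = -714 + \left(\left(\left(-1\right) 6 + 15 \left(-5\right)\right) - 103\right) 4 = -714 + \left(\left(-6 - 75\right) - 103\right) 4 = -714 + \left(-81 - 103\right) 4 = -714 - 736 = -1450$)
$\left(Y{\left(-267,1201 \right)} - -958809\right) - Z = \left(\left(-10 + 1201\right)^{2} - -958809\right) - -1450 = \left(1191^{2} + 958809\right) + 1450 = \left(1418481 + 958809\right) + 1450 = 2377290 + 1450 = 2378740$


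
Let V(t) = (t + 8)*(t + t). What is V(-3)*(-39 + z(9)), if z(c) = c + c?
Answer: 630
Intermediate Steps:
z(c) = 2*c
V(t) = 2*t*(8 + t) (V(t) = (8 + t)*(2*t) = 2*t*(8 + t))
V(-3)*(-39 + z(9)) = (2*(-3)*(8 - 3))*(-39 + 2*9) = (2*(-3)*5)*(-39 + 18) = -30*(-21) = 630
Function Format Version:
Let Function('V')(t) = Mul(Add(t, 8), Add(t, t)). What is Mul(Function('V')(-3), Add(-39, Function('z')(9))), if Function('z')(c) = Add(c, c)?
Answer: 630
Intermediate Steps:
Function('z')(c) = Mul(2, c)
Function('V')(t) = Mul(2, t, Add(8, t)) (Function('V')(t) = Mul(Add(8, t), Mul(2, t)) = Mul(2, t, Add(8, t)))
Mul(Function('V')(-3), Add(-39, Function('z')(9))) = Mul(Mul(2, -3, Add(8, -3)), Add(-39, Mul(2, 9))) = Mul(Mul(2, -3, 5), Add(-39, 18)) = Mul(-30, -21) = 630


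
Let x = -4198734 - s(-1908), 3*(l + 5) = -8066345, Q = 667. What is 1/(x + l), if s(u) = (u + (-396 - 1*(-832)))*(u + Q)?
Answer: -3/26142818 ≈ -1.1475e-7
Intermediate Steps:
l = -8066360/3 (l = -5 + (1/3)*(-8066345) = -5 - 8066345/3 = -8066360/3 ≈ -2.6888e+6)
s(u) = (436 + u)*(667 + u) (s(u) = (u + (-396 - 1*(-832)))*(u + 667) = (u + (-396 + 832))*(667 + u) = (u + 436)*(667 + u) = (436 + u)*(667 + u))
x = -6025486 (x = -4198734 - (290812 + (-1908)**2 + 1103*(-1908)) = -4198734 - (290812 + 3640464 - 2104524) = -4198734 - 1*1826752 = -4198734 - 1826752 = -6025486)
1/(x + l) = 1/(-6025486 - 8066360/3) = 1/(-26142818/3) = -3/26142818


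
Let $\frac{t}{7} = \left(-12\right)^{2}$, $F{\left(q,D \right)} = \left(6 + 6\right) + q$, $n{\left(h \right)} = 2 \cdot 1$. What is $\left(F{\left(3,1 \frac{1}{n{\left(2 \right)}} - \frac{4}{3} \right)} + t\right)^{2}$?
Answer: $1046529$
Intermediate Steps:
$n{\left(h \right)} = 2$
$F{\left(q,D \right)} = 12 + q$
$t = 1008$ ($t = 7 \left(-12\right)^{2} = 7 \cdot 144 = 1008$)
$\left(F{\left(3,1 \frac{1}{n{\left(2 \right)}} - \frac{4}{3} \right)} + t\right)^{2} = \left(\left(12 + 3\right) + 1008\right)^{2} = \left(15 + 1008\right)^{2} = 1023^{2} = 1046529$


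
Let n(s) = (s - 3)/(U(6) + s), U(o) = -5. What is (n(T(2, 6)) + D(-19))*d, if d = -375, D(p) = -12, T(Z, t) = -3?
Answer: 16875/4 ≈ 4218.8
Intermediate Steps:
n(s) = (-3 + s)/(-5 + s) (n(s) = (s - 3)/(-5 + s) = (-3 + s)/(-5 + s))
(n(T(2, 6)) + D(-19))*d = ((-3 - 3)/(-5 - 3) - 12)*(-375) = (-6/(-8) - 12)*(-375) = (-⅛*(-6) - 12)*(-375) = (¾ - 12)*(-375) = -45/4*(-375) = 16875/4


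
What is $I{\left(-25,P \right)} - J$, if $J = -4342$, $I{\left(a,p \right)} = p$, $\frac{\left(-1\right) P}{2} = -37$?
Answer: $4416$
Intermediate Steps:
$P = 74$ ($P = \left(-2\right) \left(-37\right) = 74$)
$I{\left(-25,P \right)} - J = 74 - -4342 = 74 + 4342 = 4416$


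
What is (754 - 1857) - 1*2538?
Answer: -3641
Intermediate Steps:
(754 - 1857) - 1*2538 = -1103 - 2538 = -3641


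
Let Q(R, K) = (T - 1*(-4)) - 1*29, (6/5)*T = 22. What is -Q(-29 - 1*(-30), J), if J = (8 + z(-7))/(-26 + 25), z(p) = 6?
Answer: 20/3 ≈ 6.6667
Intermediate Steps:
T = 55/3 (T = (⅚)*22 = 55/3 ≈ 18.333)
J = -14 (J = (8 + 6)/(-26 + 25) = 14/(-1) = 14*(-1) = -14)
Q(R, K) = -20/3 (Q(R, K) = (55/3 - 1*(-4)) - 1*29 = (55/3 + 4) - 29 = 67/3 - 29 = -20/3)
-Q(-29 - 1*(-30), J) = -1*(-20/3) = 20/3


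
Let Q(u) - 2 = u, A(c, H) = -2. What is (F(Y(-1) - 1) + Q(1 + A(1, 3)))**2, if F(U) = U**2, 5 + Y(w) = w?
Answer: 2500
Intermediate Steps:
Y(w) = -5 + w
Q(u) = 2 + u
(F(Y(-1) - 1) + Q(1 + A(1, 3)))**2 = (((-5 - 1) - 1)**2 + (2 + (1 - 2)))**2 = ((-6 - 1)**2 + (2 - 1))**2 = ((-7)**2 + 1)**2 = (49 + 1)**2 = 50**2 = 2500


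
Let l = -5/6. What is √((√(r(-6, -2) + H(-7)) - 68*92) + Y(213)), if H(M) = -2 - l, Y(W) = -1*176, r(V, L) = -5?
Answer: √(-231552 + 6*I*√222)/6 ≈ 0.015482 + 80.2*I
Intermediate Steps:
l = -⅚ (l = -5*⅙ = -⅚ ≈ -0.83333)
Y(W) = -176
H(M) = -7/6 (H(M) = -2 - 1*(-⅚) = -2 + ⅚ = -7/6)
√((√(r(-6, -2) + H(-7)) - 68*92) + Y(213)) = √((√(-5 - 7/6) - 68*92) - 176) = √((√(-37/6) - 6256) - 176) = √((I*√222/6 - 6256) - 176) = √((-6256 + I*√222/6) - 176) = √(-6432 + I*√222/6)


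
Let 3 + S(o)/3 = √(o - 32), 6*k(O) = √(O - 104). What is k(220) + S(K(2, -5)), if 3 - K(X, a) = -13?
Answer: -9 + 12*I + √29/3 ≈ -7.2049 + 12.0*I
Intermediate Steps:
K(X, a) = 16 (K(X, a) = 3 - 1*(-13) = 3 + 13 = 16)
k(O) = √(-104 + O)/6 (k(O) = √(O - 104)/6 = √(-104 + O)/6)
S(o) = -9 + 3*√(-32 + o) (S(o) = -9 + 3*√(o - 32) = -9 + 3*√(-32 + o))
k(220) + S(K(2, -5)) = √(-104 + 220)/6 + (-9 + 3*√(-32 + 16)) = √116/6 + (-9 + 3*√(-16)) = (2*√29)/6 + (-9 + 3*(4*I)) = √29/3 + (-9 + 12*I) = -9 + 12*I + √29/3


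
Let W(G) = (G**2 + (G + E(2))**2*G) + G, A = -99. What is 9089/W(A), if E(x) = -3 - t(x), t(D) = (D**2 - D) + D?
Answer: -9089/1102662 ≈ -0.0082428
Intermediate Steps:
t(D) = D**2
E(x) = -3 - x**2
W(G) = G + G**2 + G*(-7 + G)**2 (W(G) = (G**2 + (G + (-3 - 1*2**2))**2*G) + G = (G**2 + (G + (-3 - 1*4))**2*G) + G = (G**2 + (G + (-3 - 4))**2*G) + G = (G**2 + (G - 7)**2*G) + G = (G**2 + (-7 + G)**2*G) + G = (G**2 + G*(-7 + G)**2) + G = G + G**2 + G*(-7 + G)**2)
9089/W(A) = 9089/((-99*(1 - 99 + (-7 - 99)**2))) = 9089/((-99*(1 - 99 + (-106)**2))) = 9089/((-99*(1 - 99 + 11236))) = 9089/((-99*11138)) = 9089/(-1102662) = 9089*(-1/1102662) = -9089/1102662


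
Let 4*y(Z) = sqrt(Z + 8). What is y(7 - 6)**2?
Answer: 9/16 ≈ 0.56250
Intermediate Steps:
y(Z) = sqrt(8 + Z)/4 (y(Z) = sqrt(Z + 8)/4 = sqrt(8 + Z)/4)
y(7 - 6)**2 = (sqrt(8 + (7 - 6))/4)**2 = (sqrt(8 + 1)/4)**2 = (sqrt(9)/4)**2 = ((1/4)*3)**2 = (3/4)**2 = 9/16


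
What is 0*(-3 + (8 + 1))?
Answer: 0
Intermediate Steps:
0*(-3 + (8 + 1)) = 0*(-3 + 9) = 0*6 = 0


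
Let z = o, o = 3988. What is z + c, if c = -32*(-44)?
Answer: 5396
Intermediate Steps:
z = 3988
c = 1408
z + c = 3988 + 1408 = 5396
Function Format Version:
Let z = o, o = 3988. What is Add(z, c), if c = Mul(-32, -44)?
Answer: 5396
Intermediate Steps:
z = 3988
c = 1408
Add(z, c) = Add(3988, 1408) = 5396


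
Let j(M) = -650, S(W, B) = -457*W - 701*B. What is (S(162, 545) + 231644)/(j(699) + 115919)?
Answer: -224435/115269 ≈ -1.9471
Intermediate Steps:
S(W, B) = -701*B - 457*W
(S(162, 545) + 231644)/(j(699) + 115919) = ((-701*545 - 457*162) + 231644)/(-650 + 115919) = ((-382045 - 74034) + 231644)/115269 = (-456079 + 231644)*(1/115269) = -224435*1/115269 = -224435/115269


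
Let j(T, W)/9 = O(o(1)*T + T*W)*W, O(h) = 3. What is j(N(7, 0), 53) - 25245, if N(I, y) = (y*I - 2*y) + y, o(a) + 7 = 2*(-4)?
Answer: -23814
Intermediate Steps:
o(a) = -15 (o(a) = -7 + 2*(-4) = -7 - 8 = -15)
N(I, y) = -y + I*y (N(I, y) = (I*y - 2*y) + y = (-2*y + I*y) + y = -y + I*y)
j(T, W) = 27*W (j(T, W) = 9*(3*W) = 27*W)
j(N(7, 0), 53) - 25245 = 27*53 - 25245 = 1431 - 25245 = -23814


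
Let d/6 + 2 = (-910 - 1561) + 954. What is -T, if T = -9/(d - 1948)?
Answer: -9/11062 ≈ -0.00081360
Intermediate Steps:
d = -9114 (d = -12 + 6*((-910 - 1561) + 954) = -12 + 6*(-2471 + 954) = -12 + 6*(-1517) = -12 - 9102 = -9114)
T = 9/11062 (T = -9/(-9114 - 1948) = -9/(-11062) = -1/11062*(-9) = 9/11062 ≈ 0.00081360)
-T = -1*9/11062 = -9/11062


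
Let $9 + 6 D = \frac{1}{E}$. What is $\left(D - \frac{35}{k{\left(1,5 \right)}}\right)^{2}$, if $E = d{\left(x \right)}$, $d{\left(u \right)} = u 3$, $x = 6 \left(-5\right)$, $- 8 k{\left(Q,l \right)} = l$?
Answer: $\frac{866066041}{291600} \approx 2970.0$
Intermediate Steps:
$k{\left(Q,l \right)} = - \frac{l}{8}$
$x = -30$
$d{\left(u \right)} = 3 u$
$E = -90$ ($E = 3 \left(-30\right) = -90$)
$D = - \frac{811}{540}$ ($D = - \frac{3}{2} + \frac{1}{6 \left(-90\right)} = - \frac{3}{2} + \frac{1}{6} \left(- \frac{1}{90}\right) = - \frac{3}{2} - \frac{1}{540} = - \frac{811}{540} \approx -1.5019$)
$\left(D - \frac{35}{k{\left(1,5 \right)}}\right)^{2} = \left(- \frac{811}{540} - \frac{35}{\left(- \frac{1}{8}\right) 5}\right)^{2} = \left(- \frac{811}{540} - \frac{35}{- \frac{5}{8}}\right)^{2} = \left(- \frac{811}{540} - -56\right)^{2} = \left(- \frac{811}{540} + 56\right)^{2} = \left(\frac{29429}{540}\right)^{2} = \frac{866066041}{291600}$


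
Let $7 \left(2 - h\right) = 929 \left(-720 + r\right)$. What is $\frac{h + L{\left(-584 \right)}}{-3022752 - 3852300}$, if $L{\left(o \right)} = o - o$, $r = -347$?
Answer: $- \frac{330419}{16041788} \approx -0.020597$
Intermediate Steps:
$h = \frac{991257}{7}$ ($h = 2 - \frac{929 \left(-720 - 347\right)}{7} = 2 - \frac{929 \left(-1067\right)}{7} = 2 - - \frac{991243}{7} = 2 + \frac{991243}{7} = \frac{991257}{7} \approx 1.4161 \cdot 10^{5}$)
$L{\left(o \right)} = 0$
$\frac{h + L{\left(-584 \right)}}{-3022752 - 3852300} = \frac{\frac{991257}{7} + 0}{-3022752 - 3852300} = \frac{991257}{7 \left(-6875052\right)} = \frac{991257}{7} \left(- \frac{1}{6875052}\right) = - \frac{330419}{16041788}$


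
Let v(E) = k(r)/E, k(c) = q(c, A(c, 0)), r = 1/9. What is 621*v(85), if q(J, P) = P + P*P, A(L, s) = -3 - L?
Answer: 12236/255 ≈ 47.984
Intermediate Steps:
q(J, P) = P + P**2
r = 1/9 (r = 1*(1/9) = 1/9 ≈ 0.11111)
k(c) = (-3 - c)*(-2 - c) (k(c) = (-3 - c)*(1 + (-3 - c)) = (-3 - c)*(-2 - c))
v(E) = 532/(81*E) (v(E) = ((2 + 1/9)*(3 + 1/9))/E = ((19/9)*(28/9))/E = 532/(81*E))
621*v(85) = 621*((532/81)/85) = 621*((532/81)*(1/85)) = 621*(532/6885) = 12236/255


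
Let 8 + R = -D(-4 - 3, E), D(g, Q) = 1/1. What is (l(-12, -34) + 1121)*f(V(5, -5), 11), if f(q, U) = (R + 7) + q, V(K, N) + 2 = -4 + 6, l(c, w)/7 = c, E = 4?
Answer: -2074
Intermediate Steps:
l(c, w) = 7*c
V(K, N) = 0 (V(K, N) = -2 + (-4 + 6) = -2 + 2 = 0)
D(g, Q) = 1
R = -9 (R = -8 - 1*1 = -8 - 1 = -9)
f(q, U) = -2 + q (f(q, U) = (-9 + 7) + q = -2 + q)
(l(-12, -34) + 1121)*f(V(5, -5), 11) = (7*(-12) + 1121)*(-2 + 0) = (-84 + 1121)*(-2) = 1037*(-2) = -2074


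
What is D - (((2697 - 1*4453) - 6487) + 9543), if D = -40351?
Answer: -41651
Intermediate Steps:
D - (((2697 - 1*4453) - 6487) + 9543) = -40351 - (((2697 - 1*4453) - 6487) + 9543) = -40351 - (((2697 - 4453) - 6487) + 9543) = -40351 - ((-1756 - 6487) + 9543) = -40351 - (-8243 + 9543) = -40351 - 1*1300 = -40351 - 1300 = -41651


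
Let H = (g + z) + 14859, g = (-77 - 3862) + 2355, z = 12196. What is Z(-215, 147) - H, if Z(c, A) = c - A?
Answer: -25833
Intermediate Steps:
g = -1584 (g = -3939 + 2355 = -1584)
H = 25471 (H = (-1584 + 12196) + 14859 = 10612 + 14859 = 25471)
Z(-215, 147) - H = (-215 - 1*147) - 1*25471 = (-215 - 147) - 25471 = -362 - 25471 = -25833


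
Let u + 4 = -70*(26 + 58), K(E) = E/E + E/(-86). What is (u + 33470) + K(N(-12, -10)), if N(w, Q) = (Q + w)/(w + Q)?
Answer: 2372481/86 ≈ 27587.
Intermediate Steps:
N(w, Q) = 1 (N(w, Q) = (Q + w)/(Q + w) = 1)
K(E) = 1 - E/86 (K(E) = 1 + E*(-1/86) = 1 - E/86)
u = -5884 (u = -4 - 70*(26 + 58) = -4 - 70*84 = -4 - 5880 = -5884)
(u + 33470) + K(N(-12, -10)) = (-5884 + 33470) + (1 - 1/86*1) = 27586 + (1 - 1/86) = 27586 + 85/86 = 2372481/86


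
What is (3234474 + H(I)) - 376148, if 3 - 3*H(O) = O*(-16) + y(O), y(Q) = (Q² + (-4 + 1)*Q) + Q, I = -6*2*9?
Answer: 2853791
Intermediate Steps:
I = -108 (I = -12*9 = -108)
y(Q) = Q² - 2*Q (y(Q) = (Q² - 3*Q) + Q = Q² - 2*Q)
H(O) = 1 + 16*O/3 - O*(-2 + O)/3 (H(O) = 1 - (O*(-16) + O*(-2 + O))/3 = 1 - (-16*O + O*(-2 + O))/3 = 1 + (16*O/3 - O*(-2 + O)/3) = 1 + 16*O/3 - O*(-2 + O)/3)
(3234474 + H(I)) - 376148 = (3234474 + (1 + 6*(-108) - ⅓*(-108)²)) - 376148 = (3234474 + (1 - 648 - ⅓*11664)) - 376148 = (3234474 + (1 - 648 - 3888)) - 376148 = (3234474 - 4535) - 376148 = 3229939 - 376148 = 2853791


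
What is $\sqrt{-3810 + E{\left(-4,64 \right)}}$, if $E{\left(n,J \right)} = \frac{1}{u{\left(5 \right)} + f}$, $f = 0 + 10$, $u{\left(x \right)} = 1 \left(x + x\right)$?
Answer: $\frac{i \sqrt{380995}}{10} \approx 61.725 i$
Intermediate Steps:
$u{\left(x \right)} = 2 x$ ($u{\left(x \right)} = 1 \cdot 2 x = 2 x$)
$f = 10$
$E{\left(n,J \right)} = \frac{1}{20}$ ($E{\left(n,J \right)} = \frac{1}{2 \cdot 5 + 10} = \frac{1}{10 + 10} = \frac{1}{20}$)
$\sqrt{-3810 + E{\left(-4,64 \right)}} = \sqrt{-3810 + \frac{1}{20}} = \sqrt{- \frac{76199}{20}} = \frac{i \sqrt{380995}}{10}$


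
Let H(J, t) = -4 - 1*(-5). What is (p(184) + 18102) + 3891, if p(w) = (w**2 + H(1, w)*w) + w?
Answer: 56217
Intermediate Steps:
H(J, t) = 1 (H(J, t) = -4 + 5 = 1)
p(w) = w**2 + 2*w (p(w) = (w**2 + 1*w) + w = (w**2 + w) + w = (w + w**2) + w = w**2 + 2*w)
(p(184) + 18102) + 3891 = (184*(2 + 184) + 18102) + 3891 = (184*186 + 18102) + 3891 = (34224 + 18102) + 3891 = 52326 + 3891 = 56217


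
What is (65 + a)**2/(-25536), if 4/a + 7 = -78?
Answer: -30481441/184497600 ≈ -0.16521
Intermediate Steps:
a = -4/85 (a = 4/(-7 - 78) = 4/(-85) = 4*(-1/85) = -4/85 ≈ -0.047059)
(65 + a)**2/(-25536) = (65 - 4/85)**2/(-25536) = (5521/85)**2*(-1/25536) = (30481441/7225)*(-1/25536) = -30481441/184497600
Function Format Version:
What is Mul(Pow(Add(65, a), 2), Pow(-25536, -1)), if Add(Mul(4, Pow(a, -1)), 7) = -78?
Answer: Rational(-30481441, 184497600) ≈ -0.16521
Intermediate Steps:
a = Rational(-4, 85) (a = Mul(4, Pow(Add(-7, -78), -1)) = Mul(4, Pow(-85, -1)) = Mul(4, Rational(-1, 85)) = Rational(-4, 85) ≈ -0.047059)
Mul(Pow(Add(65, a), 2), Pow(-25536, -1)) = Mul(Pow(Add(65, Rational(-4, 85)), 2), Pow(-25536, -1)) = Mul(Pow(Rational(5521, 85), 2), Rational(-1, 25536)) = Mul(Rational(30481441, 7225), Rational(-1, 25536)) = Rational(-30481441, 184497600)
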